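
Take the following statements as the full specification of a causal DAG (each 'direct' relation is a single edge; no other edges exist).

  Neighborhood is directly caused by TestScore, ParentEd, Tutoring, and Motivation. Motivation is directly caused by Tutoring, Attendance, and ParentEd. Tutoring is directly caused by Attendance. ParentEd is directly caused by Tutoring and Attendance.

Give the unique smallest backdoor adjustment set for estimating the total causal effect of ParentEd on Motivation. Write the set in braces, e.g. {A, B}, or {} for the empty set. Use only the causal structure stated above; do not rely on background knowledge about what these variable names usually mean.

Variables eligible for adjustment (non-descendants of ParentEd, excluding ParentEd and Motivation): {Attendance, TestScore, Tutoring}.
Backdoor paths from ParentEd to Motivation:
  P1: ParentEd <- Attendance -> Tutoring -> Motivation
  P2: ParentEd <- Attendance -> Tutoring -> Neighborhood <- Motivation
  P3: ParentEd <- Attendance -> Motivation
  P4: ParentEd <- Tutoring <- Attendance -> Motivation
  P5: ParentEd <- Tutoring -> Motivation
  P6: ParentEd <- Tutoring -> Neighborhood <- Motivation
The empty set is not sufficient: P1 (ParentEd <- Attendance -> Tutoring -> Motivation) has no collider blocking it and no conditioned non-collider, so it is open.
Try {Attendance, Tutoring}:
  P1: blocked at fork node Attendance ∈ conditioning set.
  P2: blocked at fork node Attendance ∈ conditioning set.
  P3: blocked at fork node Attendance ∈ conditioning set.
  P4: blocked at chain node Tutoring ∈ conditioning set.
  P5: blocked at fork node Tutoring ∈ conditioning set.
  P6: blocked at fork node Tutoring ∈ conditioning set.
{Attendance, Tutoring} contains no descendant of ParentEd and blocks every backdoor path.
Every element of {Attendance, Tutoring} is needed (dropping Attendance leaves P3 open; dropping Tutoring leaves P5 open), so no proper subset is valid.
Among all size-2 subsets of the eligible variables, only {Attendance, Tutoring} blocks every backdoor path, so it is the unique smallest valid adjustment set.

{Attendance, Tutoring}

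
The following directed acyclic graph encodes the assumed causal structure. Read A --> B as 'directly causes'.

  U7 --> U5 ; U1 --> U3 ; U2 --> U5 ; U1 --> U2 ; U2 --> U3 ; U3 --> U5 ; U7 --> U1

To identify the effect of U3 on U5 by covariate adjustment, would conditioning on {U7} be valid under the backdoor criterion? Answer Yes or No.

No

Backdoor paths from U3 to U5 (paths whose first edge points into U3):
  P1: U3 <- U1 <- U7 -> U5
  P2: U3 <- U1 -> U2 -> U5
  P3: U3 <- U2 <- U1 <- U7 -> U5
  P4: U3 <- U2 -> U5
Condition 1 (no descendant of U3 in the set): holds — descendants of U3 are {U5}; none are in {U7}.
Condition 2 (every backdoor path blocked by {U7}):
  P1: blocked at fork node U7 ∈ conditioning set.
  P2: open — no interior node is in the conditioning set.
  P3: blocked at fork node U7 ∈ conditioning set.
  P4: open — no interior node is in the conditioning set.
{U7} does not satisfy the backdoor criterion.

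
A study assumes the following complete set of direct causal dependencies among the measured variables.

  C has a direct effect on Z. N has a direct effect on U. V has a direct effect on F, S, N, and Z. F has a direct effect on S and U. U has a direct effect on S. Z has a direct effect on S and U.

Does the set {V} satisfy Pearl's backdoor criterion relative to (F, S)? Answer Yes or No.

Backdoor paths from F to S (paths whose first edge points into F):
  P1: F <- V -> Z -> U -> S
  P2: F <- V -> Z -> S
  P3: F <- V -> N -> U <- Z -> S
  P4: F <- V -> N -> U -> S
  P5: F <- V -> S
Condition 1 (no descendant of F in the set): holds — descendants of F are {S, U}; none are in {V}.
Condition 2 (every backdoor path blocked by {V}):
  P1: blocked at fork node V ∈ conditioning set.
  P2: blocked at fork node V ∈ conditioning set.
  P3: blocked at fork node V ∈ conditioning set.
  P4: blocked at fork node V ∈ conditioning set.
  P5: blocked at fork node V ∈ conditioning set.
{V} satisfies the backdoor criterion.

Yes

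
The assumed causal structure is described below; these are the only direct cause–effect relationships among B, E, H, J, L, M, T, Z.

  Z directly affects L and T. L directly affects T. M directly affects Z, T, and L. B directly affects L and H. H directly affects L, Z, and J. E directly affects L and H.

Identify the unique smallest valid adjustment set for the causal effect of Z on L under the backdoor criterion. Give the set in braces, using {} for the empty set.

Variables eligible for adjustment (non-descendants of Z, excluding Z and L): {B, E, H, J, M}.
Backdoor paths from Z to L:
  P1: Z <- M -> L
  P2: Z <- M -> T <- L
  P3: Z <- H <- B -> L
  P4: Z <- H <- E -> L
  P5: Z <- H -> L
The empty set is not sufficient: P1 (Z <- M -> L) has no collider blocking it and no conditioned non-collider, so it is open.
Try {H, M}:
  P1: blocked at fork node M ∈ conditioning set.
  P2: blocked at fork node M ∈ conditioning set.
  P3: blocked at chain node H ∈ conditioning set.
  P4: blocked at chain node H ∈ conditioning set.
  P5: blocked at fork node H ∈ conditioning set.
{H, M} contains no descendant of Z and blocks every backdoor path.
Every element of {H, M} is needed (dropping H leaves P3 open; dropping M leaves P1 open), so no proper subset is valid.
Among all size-2 subsets of the eligible variables, only {H, M} blocks every backdoor path, so it is the unique smallest valid adjustment set.

{H, M}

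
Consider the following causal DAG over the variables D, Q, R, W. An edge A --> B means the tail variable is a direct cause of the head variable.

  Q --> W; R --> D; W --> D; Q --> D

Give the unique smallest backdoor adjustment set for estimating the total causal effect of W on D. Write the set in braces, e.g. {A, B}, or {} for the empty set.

{Q}

Variables eligible for adjustment (non-descendants of W, excluding W and D): {Q, R}.
Backdoor paths from W to D:
  P1: W <- Q -> D
The empty set is not sufficient: P1 (W <- Q -> D) has no collider blocking it and no conditioned non-collider, so it is open.
Try {Q}:
  P1: blocked at fork node Q ∈ conditioning set.
{Q} contains no descendant of W and blocks every backdoor path.
No other singleton works — e.g. {R} leaves P1 open — so {Q} is the unique smallest valid adjustment set.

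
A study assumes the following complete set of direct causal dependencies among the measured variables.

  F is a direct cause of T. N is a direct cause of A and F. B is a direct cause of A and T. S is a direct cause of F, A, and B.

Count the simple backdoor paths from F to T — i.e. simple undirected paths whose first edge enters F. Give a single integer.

A backdoor path from F to T is any simple undirected path whose first edge points into F (i.e. leaves F via a parent).
Parents of F: {N, S}.
Enumerating:
  P1: F <- N -> A <- S -> B -> T
  P2: F <- N -> A <- B -> T
  P3: F <- S -> B -> T
  P4: F <- S -> A <- B -> T
That exhausts the simple backdoor paths. Count: 4.

4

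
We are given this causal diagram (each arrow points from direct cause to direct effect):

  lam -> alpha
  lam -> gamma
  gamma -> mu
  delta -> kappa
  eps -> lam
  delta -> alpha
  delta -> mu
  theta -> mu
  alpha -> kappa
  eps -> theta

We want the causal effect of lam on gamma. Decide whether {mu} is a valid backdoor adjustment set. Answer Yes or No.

No

Backdoor paths from lam to gamma (paths whose first edge points into lam):
  P1: lam <- eps -> theta -> mu <- gamma
Condition 1 (no descendant of lam in the set): FAILS — mu is a descendant of lam.
Condition 2 (every backdoor path blocked by {mu}):
  P1: open — collider(s) mu are conditioned on (or have a conditioned descendant) and no non-collider on the path is in the set.
{mu} does not satisfy the backdoor criterion.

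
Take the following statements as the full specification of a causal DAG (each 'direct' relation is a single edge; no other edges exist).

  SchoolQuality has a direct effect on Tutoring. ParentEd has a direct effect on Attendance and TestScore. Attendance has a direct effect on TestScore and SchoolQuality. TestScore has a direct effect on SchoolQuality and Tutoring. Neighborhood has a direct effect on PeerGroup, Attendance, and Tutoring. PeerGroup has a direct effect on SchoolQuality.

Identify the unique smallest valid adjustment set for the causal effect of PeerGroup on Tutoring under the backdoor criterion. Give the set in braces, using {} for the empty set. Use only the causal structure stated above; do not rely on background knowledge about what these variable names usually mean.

Variables eligible for adjustment (non-descendants of PeerGroup, excluding PeerGroup and Tutoring): {Attendance, Neighborhood, ParentEd, TestScore}.
Backdoor paths from PeerGroup to Tutoring:
  P1: PeerGroup <- Neighborhood -> Attendance <- ParentEd -> TestScore -> SchoolQuality -> Tutoring
  P2: PeerGroup <- Neighborhood -> Attendance <- ParentEd -> TestScore -> Tutoring
  P3: PeerGroup <- Neighborhood -> Attendance -> TestScore -> SchoolQuality -> Tutoring
  P4: PeerGroup <- Neighborhood -> Attendance -> TestScore -> Tutoring
  P5: PeerGroup <- Neighborhood -> Attendance -> SchoolQuality <- TestScore -> Tutoring
  P6: PeerGroup <- Neighborhood -> Attendance -> SchoolQuality -> Tutoring
  P7: PeerGroup <- Neighborhood -> Tutoring
The empty set is not sufficient: P3 (PeerGroup <- Neighborhood -> Attendance -> TestScore -> SchoolQuality -> Tutoring) has no collider blocking it and no conditioned non-collider, so it is open.
Try {Neighborhood}:
  P1: blocked at fork node Neighborhood ∈ conditioning set.
  P2: blocked at fork node Neighborhood ∈ conditioning set.
  P3: blocked at fork node Neighborhood ∈ conditioning set.
  P4: blocked at fork node Neighborhood ∈ conditioning set.
  P5: blocked at fork node Neighborhood ∈ conditioning set.
  P6: blocked at fork node Neighborhood ∈ conditioning set.
  P7: blocked at fork node Neighborhood ∈ conditioning set.
{Neighborhood} contains no descendant of PeerGroup and blocks every backdoor path.
No other singleton works — e.g. {ParentEd} leaves P3 open — so {Neighborhood} is the unique smallest valid adjustment set.

{Neighborhood}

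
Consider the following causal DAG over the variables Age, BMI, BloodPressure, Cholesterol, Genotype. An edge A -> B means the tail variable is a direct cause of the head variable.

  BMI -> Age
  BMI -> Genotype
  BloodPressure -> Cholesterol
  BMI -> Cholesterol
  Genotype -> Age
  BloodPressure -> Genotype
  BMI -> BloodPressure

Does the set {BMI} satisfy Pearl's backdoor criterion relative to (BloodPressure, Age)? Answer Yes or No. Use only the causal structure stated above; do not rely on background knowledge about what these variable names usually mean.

Backdoor paths from BloodPressure to Age (paths whose first edge points into BloodPressure):
  P1: BloodPressure <- BMI -> Genotype -> Age
  P2: BloodPressure <- BMI -> Age
Condition 1 (no descendant of BloodPressure in the set): holds — descendants of BloodPressure are {Age, Cholesterol, Genotype}; none are in {BMI}.
Condition 2 (every backdoor path blocked by {BMI}):
  P1: blocked at fork node BMI ∈ conditioning set.
  P2: blocked at fork node BMI ∈ conditioning set.
{BMI} satisfies the backdoor criterion.

Yes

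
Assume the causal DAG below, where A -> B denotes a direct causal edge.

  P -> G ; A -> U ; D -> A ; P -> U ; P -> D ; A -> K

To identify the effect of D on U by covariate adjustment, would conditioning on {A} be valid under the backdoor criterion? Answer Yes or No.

Backdoor paths from D to U (paths whose first edge points into D):
  P1: D <- P -> U
Condition 1 (no descendant of D in the set): FAILS — A is a descendant of D.
Condition 2 (every backdoor path blocked by {A}):
  P1: open — no interior node is in the conditioning set.
{A} does not satisfy the backdoor criterion.

No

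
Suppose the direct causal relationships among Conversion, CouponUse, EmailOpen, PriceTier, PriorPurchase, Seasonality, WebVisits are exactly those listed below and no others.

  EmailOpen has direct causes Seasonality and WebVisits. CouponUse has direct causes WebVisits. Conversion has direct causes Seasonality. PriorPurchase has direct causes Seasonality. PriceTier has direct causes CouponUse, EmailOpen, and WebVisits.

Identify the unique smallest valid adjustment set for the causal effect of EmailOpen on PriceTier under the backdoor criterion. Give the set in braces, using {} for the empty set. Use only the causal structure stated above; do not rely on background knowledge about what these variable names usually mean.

{WebVisits}

Variables eligible for adjustment (non-descendants of EmailOpen, excluding EmailOpen and PriceTier): {Conversion, CouponUse, PriorPurchase, Seasonality, WebVisits}.
Backdoor paths from EmailOpen to PriceTier:
  P1: EmailOpen <- WebVisits -> CouponUse -> PriceTier
  P2: EmailOpen <- WebVisits -> PriceTier
The empty set is not sufficient: P1 (EmailOpen <- WebVisits -> CouponUse -> PriceTier) has no collider blocking it and no conditioned non-collider, so it is open.
Try {WebVisits}:
  P1: blocked at fork node WebVisits ∈ conditioning set.
  P2: blocked at fork node WebVisits ∈ conditioning set.
{WebVisits} contains no descendant of EmailOpen and blocks every backdoor path.
No other singleton works — e.g. {Seasonality} leaves P1 open — so {WebVisits} is the unique smallest valid adjustment set.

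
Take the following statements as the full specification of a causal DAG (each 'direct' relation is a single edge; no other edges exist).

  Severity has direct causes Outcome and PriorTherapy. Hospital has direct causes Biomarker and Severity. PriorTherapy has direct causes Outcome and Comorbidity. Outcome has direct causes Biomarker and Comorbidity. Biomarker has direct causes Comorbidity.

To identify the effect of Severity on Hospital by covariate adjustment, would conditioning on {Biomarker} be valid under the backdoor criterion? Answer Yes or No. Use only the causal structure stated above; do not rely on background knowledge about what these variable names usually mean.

Backdoor paths from Severity to Hospital (paths whose first edge points into Severity):
  P1: Severity <- Outcome <- Comorbidity -> Biomarker -> Hospital
  P2: Severity <- Outcome <- Biomarker -> Hospital
  P3: Severity <- Outcome -> PriorTherapy <- Comorbidity -> Biomarker -> Hospital
  P4: Severity <- PriorTherapy <- Comorbidity -> Biomarker -> Hospital
  P5: Severity <- PriorTherapy <- Comorbidity -> Outcome <- Biomarker -> Hospital
  P6: Severity <- PriorTherapy <- Outcome <- Comorbidity -> Biomarker -> Hospital
  P7: Severity <- PriorTherapy <- Outcome <- Biomarker -> Hospital
Condition 1 (no descendant of Severity in the set): holds — descendants of Severity are {Hospital}; none are in {Biomarker}.
Condition 2 (every backdoor path blocked by {Biomarker}):
  P1: blocked at chain node Biomarker ∈ conditioning set.
  P2: blocked at fork node Biomarker ∈ conditioning set.
  P3: blocked at collider PriorTherapy (neither it nor any descendant is in the conditioning set).
  P4: blocked at chain node Biomarker ∈ conditioning set.
  P5: blocked at collider Outcome (neither it nor any descendant is in the conditioning set).
  P6: blocked at chain node Biomarker ∈ conditioning set.
  P7: blocked at fork node Biomarker ∈ conditioning set.
{Biomarker} satisfies the backdoor criterion.

Yes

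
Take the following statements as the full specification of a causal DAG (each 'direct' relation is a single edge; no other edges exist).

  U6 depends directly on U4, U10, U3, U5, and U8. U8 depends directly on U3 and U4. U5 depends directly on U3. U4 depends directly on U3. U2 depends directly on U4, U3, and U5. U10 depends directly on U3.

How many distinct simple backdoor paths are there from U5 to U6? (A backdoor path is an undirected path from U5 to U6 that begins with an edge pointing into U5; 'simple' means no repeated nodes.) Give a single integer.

8

A backdoor path from U5 to U6 is any simple undirected path whose first edge points into U5 (i.e. leaves U5 via a parent).
Parents of U5: {U3}.
Enumerating:
  P1: U5 <- U3 -> U4 -> U8 -> U6
  P2: U5 <- U3 -> U4 -> U6
  P3: U5 <- U3 -> U8 <- U4 -> U6
  P4: U5 <- U3 -> U8 -> U6
  P5: U5 <- U3 -> U10 -> U6
  P6: U5 <- U3 -> U6
  P7: U5 <- U3 -> U2 <- U4 -> U8 -> U6
  P8: U5 <- U3 -> U2 <- U4 -> U6
That exhausts the simple backdoor paths. Count: 8.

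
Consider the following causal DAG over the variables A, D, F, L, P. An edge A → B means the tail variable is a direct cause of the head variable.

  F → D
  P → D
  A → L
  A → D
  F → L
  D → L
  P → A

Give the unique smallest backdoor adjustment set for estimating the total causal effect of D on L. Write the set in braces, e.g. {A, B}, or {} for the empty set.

{A, F}

Variables eligible for adjustment (non-descendants of D, excluding D and L): {A, F, P}.
Backdoor paths from D to L:
  P1: D <- P -> A -> L
  P2: D <- F -> L
  P3: D <- A -> L
The empty set is not sufficient: P1 (D <- P -> A -> L) has no collider blocking it and no conditioned non-collider, so it is open.
Try {A, F}:
  P1: blocked at chain node A ∈ conditioning set.
  P2: blocked at fork node F ∈ conditioning set.
  P3: blocked at fork node A ∈ conditioning set.
{A, F} contains no descendant of D and blocks every backdoor path.
Every element of {A, F} is needed (dropping A leaves P1 open; dropping F leaves P2 open), so no proper subset is valid.
Among all size-2 subsets of the eligible variables, only {A, F} blocks every backdoor path, so it is the unique smallest valid adjustment set.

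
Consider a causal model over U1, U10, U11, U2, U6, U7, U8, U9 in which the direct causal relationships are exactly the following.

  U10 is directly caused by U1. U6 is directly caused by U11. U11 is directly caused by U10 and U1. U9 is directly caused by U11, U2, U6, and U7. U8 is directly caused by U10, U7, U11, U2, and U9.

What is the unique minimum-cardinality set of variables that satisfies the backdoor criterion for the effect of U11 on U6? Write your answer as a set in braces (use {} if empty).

{}

Variables eligible for adjustment (non-descendants of U11, excluding U11 and U6): {U1, U10, U2, U7}.
Backdoor paths from U11 to U6:
  P1: U11 <- U1 -> U10 -> U8 <- U2 -> U9 <- U6
  P2: U11 <- U1 -> U10 -> U8 <- U7 -> U9 <- U6
  P3: U11 <- U1 -> U10 -> U8 <- U9 <- U6
  P4: U11 <- U10 -> U8 <- U2 -> U9 <- U6
  P5: U11 <- U10 -> U8 <- U7 -> U9 <- U6
  P6: U11 <- U10 -> U8 <- U9 <- U6
Each backdoor path contains an unconditioned collider, so every path is already blocked with the empty conditioning set:
  P1: blocked at collider U8 (neither it nor any descendant is in the conditioning set).
  P2: blocked at collider U8 (neither it nor any descendant is in the conditioning set).
  P3: blocked at collider U8 (neither it nor any descendant is in the conditioning set).
  P4: blocked at collider U8 (neither it nor any descendant is in the conditioning set).
  P5: blocked at collider U8 (neither it nor any descendant is in the conditioning set).
  P6: blocked at collider U8 (neither it nor any descendant is in the conditioning set).
The empty set is therefore the unique smallest valid set.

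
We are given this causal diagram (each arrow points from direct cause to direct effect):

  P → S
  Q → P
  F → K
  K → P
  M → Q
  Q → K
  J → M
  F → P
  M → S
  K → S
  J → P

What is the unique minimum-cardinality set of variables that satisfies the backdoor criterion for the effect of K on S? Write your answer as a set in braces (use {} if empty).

{F, Q}

Variables eligible for adjustment (non-descendants of K, excluding K and S): {F, J, M, Q}.
Backdoor paths from K to S:
  P1: K <- Q <- M <- J -> P -> S
  P2: K <- Q <- M -> S
  P3: K <- Q -> P <- J -> M -> S
  P4: K <- Q -> P -> S
  P5: K <- F -> P <- J -> M -> S
  P6: K <- F -> P <- Q <- M -> S
  P7: K <- F -> P -> S
The empty set is not sufficient: P1 (K <- Q <- M <- J -> P -> S) has no collider blocking it and no conditioned non-collider, so it is open.
Try {F, Q}:
  P1: blocked at chain node Q ∈ conditioning set.
  P2: blocked at chain node Q ∈ conditioning set.
  P3: blocked at fork node Q ∈ conditioning set.
  P4: blocked at fork node Q ∈ conditioning set.
  P5: blocked at fork node F ∈ conditioning set.
  P6: blocked at fork node F ∈ conditioning set.
  P7: blocked at fork node F ∈ conditioning set.
{F, Q} contains no descendant of K and blocks every backdoor path.
Every element of {F, Q} is needed (dropping F leaves P7 open; dropping Q leaves P1 open), so no proper subset is valid.
Among all size-2 subsets of the eligible variables, only {F, Q} blocks every backdoor path, so it is the unique smallest valid adjustment set.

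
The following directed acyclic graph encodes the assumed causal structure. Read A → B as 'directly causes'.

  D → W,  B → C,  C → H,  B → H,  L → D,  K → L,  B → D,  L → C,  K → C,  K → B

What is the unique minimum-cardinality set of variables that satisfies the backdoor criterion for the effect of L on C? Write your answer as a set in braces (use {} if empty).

{K}

Variables eligible for adjustment (non-descendants of L, excluding L and C): {B, K}.
Backdoor paths from L to C:
  P1: L <- K -> B -> C
  P2: L <- K -> B -> H <- C
  P3: L <- K -> C
The empty set is not sufficient: P1 (L <- K -> B -> C) has no collider blocking it and no conditioned non-collider, so it is open.
Try {K}:
  P1: blocked at fork node K ∈ conditioning set.
  P2: blocked at fork node K ∈ conditioning set.
  P3: blocked at fork node K ∈ conditioning set.
{K} contains no descendant of L and blocks every backdoor path.
No other singleton works — e.g. {B} leaves P3 open — so {K} is the unique smallest valid adjustment set.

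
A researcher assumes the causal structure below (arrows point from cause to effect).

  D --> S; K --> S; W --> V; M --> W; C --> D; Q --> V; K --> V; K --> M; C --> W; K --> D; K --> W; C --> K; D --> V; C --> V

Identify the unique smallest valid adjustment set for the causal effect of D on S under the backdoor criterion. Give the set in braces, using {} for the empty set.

Variables eligible for adjustment (non-descendants of D, excluding D and S): {C, K, M, Q, W}.
Backdoor paths from D to S:
  P1: D <- C -> K -> S
  P2: D <- C -> W <- K -> S
  P3: D <- C -> W <- M <- K -> S
  P4: D <- C -> W -> V <- K -> S
  P5: D <- C -> V <- K -> S
  P6: D <- C -> V <- W <- K -> S
  P7: D <- C -> V <- W <- M <- K -> S
  P8: D <- K -> S
The empty set is not sufficient: P1 (D <- C -> K -> S) has no collider blocking it and no conditioned non-collider, so it is open.
Try {K}:
  P1: blocked at chain node K ∈ conditioning set.
  P2: blocked at collider W (neither it nor any descendant is in the conditioning set).
  P3: blocked at collider W (neither it nor any descendant is in the conditioning set).
  P4: blocked at collider V (neither it nor any descendant is in the conditioning set).
  P5: blocked at collider V (neither it nor any descendant is in the conditioning set).
  P6: blocked at collider V (neither it nor any descendant is in the conditioning set).
  P7: blocked at collider V (neither it nor any descendant is in the conditioning set).
  P8: blocked at fork node K ∈ conditioning set.
{K} contains no descendant of D and blocks every backdoor path.
No other singleton works — e.g. {C} leaves P8 open — so {K} is the unique smallest valid adjustment set.

{K}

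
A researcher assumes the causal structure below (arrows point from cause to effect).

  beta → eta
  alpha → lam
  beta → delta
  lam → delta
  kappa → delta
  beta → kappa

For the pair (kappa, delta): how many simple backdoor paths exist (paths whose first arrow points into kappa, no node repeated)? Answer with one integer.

A backdoor path from kappa to delta is any simple undirected path whose first edge points into kappa (i.e. leaves kappa via a parent).
Parents of kappa: {beta}.
Enumerating:
  P1: kappa <- beta -> delta
That exhausts the simple backdoor paths. Count: 1.

1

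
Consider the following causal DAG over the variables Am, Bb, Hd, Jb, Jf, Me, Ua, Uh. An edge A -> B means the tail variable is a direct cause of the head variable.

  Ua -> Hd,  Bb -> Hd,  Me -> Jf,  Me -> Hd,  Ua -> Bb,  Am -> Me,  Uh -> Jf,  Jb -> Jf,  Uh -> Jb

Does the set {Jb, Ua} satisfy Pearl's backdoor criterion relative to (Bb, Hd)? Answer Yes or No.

Yes

Backdoor paths from Bb to Hd (paths whose first edge points into Bb):
  P1: Bb <- Ua -> Hd
Condition 1 (no descendant of Bb in the set): holds — descendants of Bb are {Hd}; none are in {Jb, Ua}.
Condition 2 (every backdoor path blocked by {Jb, Ua}):
  P1: blocked at fork node Ua ∈ conditioning set.
{Jb, Ua} satisfies the backdoor criterion.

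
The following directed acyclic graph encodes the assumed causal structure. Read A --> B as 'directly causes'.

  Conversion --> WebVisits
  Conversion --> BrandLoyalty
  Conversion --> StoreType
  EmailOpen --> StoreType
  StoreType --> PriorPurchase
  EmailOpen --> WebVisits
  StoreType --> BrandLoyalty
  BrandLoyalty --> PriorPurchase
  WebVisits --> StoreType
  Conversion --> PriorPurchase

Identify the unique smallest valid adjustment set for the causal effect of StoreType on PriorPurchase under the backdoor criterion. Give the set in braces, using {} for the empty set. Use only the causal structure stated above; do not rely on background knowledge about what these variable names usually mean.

Variables eligible for adjustment (non-descendants of StoreType, excluding StoreType and PriorPurchase): {Conversion, EmailOpen, WebVisits}.
Backdoor paths from StoreType to PriorPurchase:
  P1: StoreType <- Conversion -> BrandLoyalty -> PriorPurchase
  P2: StoreType <- Conversion -> PriorPurchase
  P3: StoreType <- EmailOpen -> WebVisits <- Conversion -> BrandLoyalty -> PriorPurchase
  P4: StoreType <- EmailOpen -> WebVisits <- Conversion -> PriorPurchase
  P5: StoreType <- WebVisits <- Conversion -> BrandLoyalty -> PriorPurchase
  P6: StoreType <- WebVisits <- Conversion -> PriorPurchase
The empty set is not sufficient: P1 (StoreType <- Conversion -> BrandLoyalty -> PriorPurchase) has no collider blocking it and no conditioned non-collider, so it is open.
Try {Conversion}:
  P1: blocked at fork node Conversion ∈ conditioning set.
  P2: blocked at fork node Conversion ∈ conditioning set.
  P3: blocked at collider WebVisits (neither it nor any descendant is in the conditioning set).
  P4: blocked at collider WebVisits (neither it nor any descendant is in the conditioning set).
  P5: blocked at fork node Conversion ∈ conditioning set.
  P6: blocked at fork node Conversion ∈ conditioning set.
{Conversion} contains no descendant of StoreType and blocks every backdoor path.
No other singleton works — e.g. {EmailOpen} leaves P1 open — so {Conversion} is the unique smallest valid adjustment set.

{Conversion}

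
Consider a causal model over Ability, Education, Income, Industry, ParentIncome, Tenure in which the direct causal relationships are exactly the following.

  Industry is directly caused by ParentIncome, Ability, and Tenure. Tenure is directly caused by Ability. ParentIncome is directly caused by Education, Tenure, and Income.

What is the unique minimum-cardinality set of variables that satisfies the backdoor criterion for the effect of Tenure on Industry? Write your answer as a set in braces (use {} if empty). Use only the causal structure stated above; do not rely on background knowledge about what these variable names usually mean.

Variables eligible for adjustment (non-descendants of Tenure, excluding Tenure and Industry): {Ability, Education, Income}.
Backdoor paths from Tenure to Industry:
  P1: Tenure <- Ability -> Industry
The empty set is not sufficient: P1 (Tenure <- Ability -> Industry) has no collider blocking it and no conditioned non-collider, so it is open.
Try {Ability}:
  P1: blocked at fork node Ability ∈ conditioning set.
{Ability} contains no descendant of Tenure and blocks every backdoor path.
No other singleton works — e.g. {Income} leaves P1 open — so {Ability} is the unique smallest valid adjustment set.

{Ability}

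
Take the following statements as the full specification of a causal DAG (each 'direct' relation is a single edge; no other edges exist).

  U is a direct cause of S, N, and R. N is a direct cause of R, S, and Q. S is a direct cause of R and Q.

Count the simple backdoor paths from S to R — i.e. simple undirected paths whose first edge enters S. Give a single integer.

4

A backdoor path from S to R is any simple undirected path whose first edge points into S (i.e. leaves S via a parent).
Parents of S: {N, U}.
Enumerating:
  P1: S <- U -> N -> R
  P2: S <- U -> R
  P3: S <- N <- U -> R
  P4: S <- N -> R
That exhausts the simple backdoor paths. Count: 4.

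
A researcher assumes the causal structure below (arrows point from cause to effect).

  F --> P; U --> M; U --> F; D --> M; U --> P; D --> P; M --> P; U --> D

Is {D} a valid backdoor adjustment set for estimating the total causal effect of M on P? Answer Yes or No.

No

Backdoor paths from M to P (paths whose first edge points into M):
  P1: M <- U -> D -> P
  P2: M <- U -> F -> P
  P3: M <- U -> P
  P4: M <- D <- U -> F -> P
  P5: M <- D <- U -> P
  P6: M <- D -> P
Condition 1 (no descendant of M in the set): holds — descendants of M are {P}; none are in {D}.
Condition 2 (every backdoor path blocked by {D}):
  P1: blocked at chain node D ∈ conditioning set.
  P2: open — no interior node is in the conditioning set.
  P3: open — no interior node is in the conditioning set.
  P4: blocked at chain node D ∈ conditioning set.
  P5: blocked at chain node D ∈ conditioning set.
  P6: blocked at fork node D ∈ conditioning set.
{D} does not satisfy the backdoor criterion.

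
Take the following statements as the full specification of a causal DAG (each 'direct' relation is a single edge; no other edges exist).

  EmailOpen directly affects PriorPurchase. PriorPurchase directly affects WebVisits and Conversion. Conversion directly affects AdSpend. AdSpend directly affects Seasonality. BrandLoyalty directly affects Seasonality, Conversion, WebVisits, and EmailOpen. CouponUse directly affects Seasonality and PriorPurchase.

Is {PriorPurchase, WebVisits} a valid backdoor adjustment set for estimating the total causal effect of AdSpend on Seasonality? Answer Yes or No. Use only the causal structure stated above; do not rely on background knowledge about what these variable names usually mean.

Backdoor paths from AdSpend to Seasonality (paths whose first edge points into AdSpend):
  P1: AdSpend <- Conversion <- BrandLoyalty -> EmailOpen -> PriorPurchase <- CouponUse -> Seasonality
  P2: AdSpend <- Conversion <- BrandLoyalty -> WebVisits <- PriorPurchase <- CouponUse -> Seasonality
  P3: AdSpend <- Conversion <- BrandLoyalty -> Seasonality
  P4: AdSpend <- Conversion <- PriorPurchase <- CouponUse -> Seasonality
  P5: AdSpend <- Conversion <- PriorPurchase <- EmailOpen <- BrandLoyalty -> Seasonality
  P6: AdSpend <- Conversion <- PriorPurchase -> WebVisits <- BrandLoyalty -> Seasonality
Condition 1 (no descendant of AdSpend in the set): holds — descendants of AdSpend are {Seasonality}; none are in {PriorPurchase, WebVisits}.
Condition 2 (every backdoor path blocked by {PriorPurchase, WebVisits}):
  P1: open — collider(s) PriorPurchase are conditioned on (or have a conditioned descendant) and no non-collider on the path is in the set.
  P2: blocked at chain node PriorPurchase ∈ conditioning set.
  P3: open — no interior node is in the conditioning set.
  P4: blocked at chain node PriorPurchase ∈ conditioning set.
  P5: blocked at chain node PriorPurchase ∈ conditioning set.
  P6: blocked at fork node PriorPurchase ∈ conditioning set.
{PriorPurchase, WebVisits} does not satisfy the backdoor criterion.

No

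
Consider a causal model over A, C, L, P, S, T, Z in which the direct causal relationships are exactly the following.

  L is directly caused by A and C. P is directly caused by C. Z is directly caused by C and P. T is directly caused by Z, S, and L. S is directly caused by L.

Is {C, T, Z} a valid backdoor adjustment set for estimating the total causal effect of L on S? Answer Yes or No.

No

Backdoor paths from L to S (paths whose first edge points into L):
  P1: L <- C -> P -> Z -> T <- S
  P2: L <- C -> Z -> T <- S
Condition 1 (no descendant of L in the set): FAILS — T is a descendant of L.
Condition 2 (every backdoor path blocked by {C, T, Z}):
  P1: blocked at fork node C ∈ conditioning set.
  P2: blocked at fork node C ∈ conditioning set.
{C, T, Z} does not satisfy the backdoor criterion.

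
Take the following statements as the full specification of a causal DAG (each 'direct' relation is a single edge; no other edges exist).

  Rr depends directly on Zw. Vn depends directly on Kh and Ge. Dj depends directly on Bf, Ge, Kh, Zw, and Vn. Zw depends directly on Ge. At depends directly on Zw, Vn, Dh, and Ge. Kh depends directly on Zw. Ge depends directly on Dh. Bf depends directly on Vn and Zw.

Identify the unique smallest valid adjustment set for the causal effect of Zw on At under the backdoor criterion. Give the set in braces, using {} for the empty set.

Variables eligible for adjustment (non-descendants of Zw, excluding Zw and At): {Dh, Ge}.
Backdoor paths from Zw to At:
  P1: Zw <- Ge <- Dh -> At
  P2: Zw <- Ge -> Vn -> At
  P3: Zw <- Ge -> Dj <- Kh -> Vn -> At
  P4: Zw <- Ge -> Dj <- Vn -> At
  P5: Zw <- Ge -> Dj <- Bf <- Vn -> At
  P6: Zw <- Ge -> At
The empty set is not sufficient: P1 (Zw <- Ge <- Dh -> At) has no collider blocking it and no conditioned non-collider, so it is open.
Try {Ge}:
  P1: blocked at chain node Ge ∈ conditioning set.
  P2: blocked at fork node Ge ∈ conditioning set.
  P3: blocked at fork node Ge ∈ conditioning set.
  P4: blocked at fork node Ge ∈ conditioning set.
  P5: blocked at fork node Ge ∈ conditioning set.
  P6: blocked at fork node Ge ∈ conditioning set.
{Ge} contains no descendant of Zw and blocks every backdoor path.
No other singleton works — e.g. {Dh} leaves P2 open — so {Ge} is the unique smallest valid adjustment set.

{Ge}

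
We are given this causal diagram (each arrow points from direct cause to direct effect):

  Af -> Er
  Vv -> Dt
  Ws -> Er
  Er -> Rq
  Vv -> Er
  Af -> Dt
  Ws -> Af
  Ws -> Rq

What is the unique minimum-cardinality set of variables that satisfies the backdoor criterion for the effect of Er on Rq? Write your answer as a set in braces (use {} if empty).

{Ws}

Variables eligible for adjustment (non-descendants of Er, excluding Er and Rq): {Af, Dt, Vv, Ws}.
Backdoor paths from Er to Rq:
  P1: Er <- Ws -> Rq
  P2: Er <- Af <- Ws -> Rq
  P3: Er <- Vv -> Dt <- Af <- Ws -> Rq
The empty set is not sufficient: P1 (Er <- Ws -> Rq) has no collider blocking it and no conditioned non-collider, so it is open.
Try {Ws}:
  P1: blocked at fork node Ws ∈ conditioning set.
  P2: blocked at fork node Ws ∈ conditioning set.
  P3: blocked at collider Dt (neither it nor any descendant is in the conditioning set).
{Ws} contains no descendant of Er and blocks every backdoor path.
No other singleton works — e.g. {Af} leaves P1 open — so {Ws} is the unique smallest valid adjustment set.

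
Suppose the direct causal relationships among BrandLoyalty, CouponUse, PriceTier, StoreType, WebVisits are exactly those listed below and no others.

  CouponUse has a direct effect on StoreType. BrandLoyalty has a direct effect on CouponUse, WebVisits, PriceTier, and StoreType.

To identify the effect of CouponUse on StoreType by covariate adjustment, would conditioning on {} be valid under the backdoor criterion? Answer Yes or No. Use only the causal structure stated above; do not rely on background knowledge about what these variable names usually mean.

Backdoor paths from CouponUse to StoreType (paths whose first edge points into CouponUse):
  P1: CouponUse <- BrandLoyalty -> StoreType
Condition 1 (no descendant of CouponUse in the set): holds — descendants of CouponUse are {StoreType}; none are in {}.
Condition 2 (every backdoor path blocked by {}):
  P1: open — no interior node is in the conditioning set.
{} does not satisfy the backdoor criterion.

No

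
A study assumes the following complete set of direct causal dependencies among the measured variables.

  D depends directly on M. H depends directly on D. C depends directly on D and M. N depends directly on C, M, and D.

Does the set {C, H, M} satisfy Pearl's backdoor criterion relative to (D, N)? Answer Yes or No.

No

Backdoor paths from D to N (paths whose first edge points into D):
  P1: D <- M -> C -> N
  P2: D <- M -> N
Condition 1 (no descendant of D in the set): FAILS — C and H are descendants of D.
Condition 2 (every backdoor path blocked by {C, H, M}):
  P1: blocked at fork node M ∈ conditioning set.
  P2: blocked at fork node M ∈ conditioning set.
{C, H, M} does not satisfy the backdoor criterion.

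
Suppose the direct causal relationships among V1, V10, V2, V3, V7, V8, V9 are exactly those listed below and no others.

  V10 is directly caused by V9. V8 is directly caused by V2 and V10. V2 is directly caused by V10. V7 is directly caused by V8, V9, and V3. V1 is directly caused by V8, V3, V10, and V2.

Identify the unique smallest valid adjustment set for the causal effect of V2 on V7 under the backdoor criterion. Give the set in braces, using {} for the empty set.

Variables eligible for adjustment (non-descendants of V2, excluding V2 and V7): {V10, V3, V9}.
Backdoor paths from V2 to V7:
  P1: V2 <- V10 <- V9 -> V7
  P2: V2 <- V10 -> V8 -> V7
  P3: V2 <- V10 -> V8 -> V1 <- V3 -> V7
  P4: V2 <- V10 -> V1 <- V8 -> V7
  P5: V2 <- V10 -> V1 <- V3 -> V7
The empty set is not sufficient: P1 (V2 <- V10 <- V9 -> V7) has no collider blocking it and no conditioned non-collider, so it is open.
Try {V10}:
  P1: blocked at chain node V10 ∈ conditioning set.
  P2: blocked at fork node V10 ∈ conditioning set.
  P3: blocked at fork node V10 ∈ conditioning set.
  P4: blocked at fork node V10 ∈ conditioning set.
  P5: blocked at fork node V10 ∈ conditioning set.
{V10} contains no descendant of V2 and blocks every backdoor path.
No other singleton works — e.g. {V9} leaves P2 open — so {V10} is the unique smallest valid adjustment set.

{V10}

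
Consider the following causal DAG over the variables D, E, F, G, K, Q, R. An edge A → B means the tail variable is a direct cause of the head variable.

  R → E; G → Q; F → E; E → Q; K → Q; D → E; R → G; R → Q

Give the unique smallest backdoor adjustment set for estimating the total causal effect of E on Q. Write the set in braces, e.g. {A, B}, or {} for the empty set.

{R}

Variables eligible for adjustment (non-descendants of E, excluding E and Q): {D, F, G, K, R}.
Backdoor paths from E to Q:
  P1: E <- R -> G -> Q
  P2: E <- R -> Q
The empty set is not sufficient: P1 (E <- R -> G -> Q) has no collider blocking it and no conditioned non-collider, so it is open.
Try {R}:
  P1: blocked at fork node R ∈ conditioning set.
  P2: blocked at fork node R ∈ conditioning set.
{R} contains no descendant of E and blocks every backdoor path.
No other singleton works — e.g. {F} leaves P1 open — so {R} is the unique smallest valid adjustment set.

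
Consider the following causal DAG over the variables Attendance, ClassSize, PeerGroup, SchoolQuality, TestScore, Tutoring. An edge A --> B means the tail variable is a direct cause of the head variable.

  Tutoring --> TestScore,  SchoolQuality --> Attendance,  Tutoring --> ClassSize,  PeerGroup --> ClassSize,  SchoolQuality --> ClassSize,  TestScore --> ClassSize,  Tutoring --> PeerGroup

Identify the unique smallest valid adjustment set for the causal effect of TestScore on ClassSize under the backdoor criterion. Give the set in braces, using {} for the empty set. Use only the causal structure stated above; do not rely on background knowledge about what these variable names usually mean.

{Tutoring}

Variables eligible for adjustment (non-descendants of TestScore, excluding TestScore and ClassSize): {Attendance, PeerGroup, SchoolQuality, Tutoring}.
Backdoor paths from TestScore to ClassSize:
  P1: TestScore <- Tutoring -> PeerGroup -> ClassSize
  P2: TestScore <- Tutoring -> ClassSize
The empty set is not sufficient: P1 (TestScore <- Tutoring -> PeerGroup -> ClassSize) has no collider blocking it and no conditioned non-collider, so it is open.
Try {Tutoring}:
  P1: blocked at fork node Tutoring ∈ conditioning set.
  P2: blocked at fork node Tutoring ∈ conditioning set.
{Tutoring} contains no descendant of TestScore and blocks every backdoor path.
No other singleton works — e.g. {SchoolQuality} leaves P1 open — so {Tutoring} is the unique smallest valid adjustment set.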